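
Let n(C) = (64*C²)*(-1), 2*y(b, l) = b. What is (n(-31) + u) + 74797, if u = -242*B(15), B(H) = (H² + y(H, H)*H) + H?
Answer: -72012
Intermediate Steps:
y(b, l) = b/2
B(H) = H + 3*H²/2 (B(H) = (H² + (H/2)*H) + H = (H² + H²/2) + H = 3*H²/2 + H = H + 3*H²/2)
n(C) = -64*C²
u = -85305 (u = -121*15*(2 + 3*15) = -121*15*(2 + 45) = -121*15*47 = -242*705/2 = -85305)
(n(-31) + u) + 74797 = (-64*(-31)² - 85305) + 74797 = (-64*961 - 85305) + 74797 = (-61504 - 85305) + 74797 = -146809 + 74797 = -72012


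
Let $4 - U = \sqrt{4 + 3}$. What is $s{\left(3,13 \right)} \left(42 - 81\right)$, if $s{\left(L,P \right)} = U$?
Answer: $-156 + 39 \sqrt{7} \approx -52.816$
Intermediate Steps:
$U = 4 - \sqrt{7}$ ($U = 4 - \sqrt{4 + 3} = 4 - \sqrt{7} \approx 1.3542$)
$s{\left(L,P \right)} = 4 - \sqrt{7}$
$s{\left(3,13 \right)} \left(42 - 81\right) = \left(4 - \sqrt{7}\right) \left(42 - 81\right) = \left(4 - \sqrt{7}\right) \left(-39\right) = -156 + 39 \sqrt{7}$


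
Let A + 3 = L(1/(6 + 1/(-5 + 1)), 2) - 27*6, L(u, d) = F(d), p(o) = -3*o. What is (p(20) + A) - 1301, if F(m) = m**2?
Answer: -1522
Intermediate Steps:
L(u, d) = d**2
A = -161 (A = -3 + (2**2 - 27*6) = -3 + (4 - 162) = -3 - 158 = -161)
(p(20) + A) - 1301 = (-3*20 - 161) - 1301 = (-60 - 161) - 1301 = -221 - 1301 = -1522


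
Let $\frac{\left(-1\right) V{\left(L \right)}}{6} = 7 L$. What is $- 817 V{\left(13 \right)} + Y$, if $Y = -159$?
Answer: $445923$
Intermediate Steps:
$V{\left(L \right)} = - 42 L$ ($V{\left(L \right)} = - 6 \cdot 7 L = - 42 L$)
$- 817 V{\left(13 \right)} + Y = - 817 \left(\left(-42\right) 13\right) - 159 = \left(-817\right) \left(-546\right) - 159 = 446082 - 159 = 445923$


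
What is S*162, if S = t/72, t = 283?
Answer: 2547/4 ≈ 636.75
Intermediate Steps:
S = 283/72 ≈ 3.9306
S*162 = (283/72)*162 = 2547/4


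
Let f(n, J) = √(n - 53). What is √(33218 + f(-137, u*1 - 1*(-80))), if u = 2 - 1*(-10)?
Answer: √(33218 + I*√190) ≈ 182.26 + 0.0378*I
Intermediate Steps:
u = 12 (u = 2 + 10 = 12)
f(n, J) = √(-53 + n)
√(33218 + f(-137, u*1 - 1*(-80))) = √(33218 + √(-53 - 137)) = √(33218 + √(-190)) = √(33218 + I*√190)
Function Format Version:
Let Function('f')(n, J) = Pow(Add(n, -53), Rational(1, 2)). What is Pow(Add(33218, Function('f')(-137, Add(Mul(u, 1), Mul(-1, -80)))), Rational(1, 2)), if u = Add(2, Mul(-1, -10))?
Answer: Pow(Add(33218, Mul(I, Pow(190, Rational(1, 2)))), Rational(1, 2)) ≈ Add(182.26, Mul(0.0378, I))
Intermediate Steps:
u = 12 (u = Add(2, 10) = 12)
Function('f')(n, J) = Pow(Add(-53, n), Rational(1, 2))
Pow(Add(33218, Function('f')(-137, Add(Mul(u, 1), Mul(-1, -80)))), Rational(1, 2)) = Pow(Add(33218, Pow(Add(-53, -137), Rational(1, 2))), Rational(1, 2)) = Pow(Add(33218, Pow(-190, Rational(1, 2))), Rational(1, 2)) = Pow(Add(33218, Mul(I, Pow(190, Rational(1, 2)))), Rational(1, 2))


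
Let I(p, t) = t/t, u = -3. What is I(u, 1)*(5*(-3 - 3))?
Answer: -30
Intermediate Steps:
I(p, t) = 1
I(u, 1)*(5*(-3 - 3)) = 1*(5*(-3 - 3)) = 1*(5*(-6)) = 1*(-30) = -30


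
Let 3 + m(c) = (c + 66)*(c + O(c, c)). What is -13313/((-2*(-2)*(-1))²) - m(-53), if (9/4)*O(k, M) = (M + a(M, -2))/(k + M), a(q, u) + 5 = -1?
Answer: -1093501/7632 ≈ -143.28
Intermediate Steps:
a(q, u) = -6 (a(q, u) = -5 - 1 = -6)
O(k, M) = 4*(-6 + M)/(9*(M + k)) (O(k, M) = 4*((M - 6)/(k + M))/9 = 4*((-6 + M)/(M + k))/9 = 4*(-6 + M)/(9*(M + k)))
m(c) = -3 + (66 + c)*(c + 2*(-6 + c)/(9*c)) (m(c) = -3 + (c + 66)*(c + 4*(-6 + c)/(9*(c + c))) = -3 + (66 + c)*(c + 4*(-6 + c)/(9*((2*c)))) = -3 + (66 + c)*(c + 4*(1/(2*c))*(-6 + c)/9) = -3 + (66 + c)*(c + 2*(-6 + c)/(9*c)))
-13313/((-2*(-2)*(-1))²) - m(-53) = -13313/((-2*(-2)*(-1))²) - (31/3 + (-53)² - 88/(-53) + (596/9)*(-53)) = -13313/((4*(-1))²) - (31/3 + 2809 - 88*(-1/53) - 31588/9) = -13313/((-4)²) - (31/3 + 2809 + 88/53 - 31588/9) = -13313/16 - 1*(-328550/477) = -13313*1/16 + 328550/477 = -13313/16 + 328550/477 = -1093501/7632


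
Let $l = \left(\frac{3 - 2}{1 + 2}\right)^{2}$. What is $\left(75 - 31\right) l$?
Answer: $\frac{44}{9} \approx 4.8889$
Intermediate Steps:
$l = \frac{1}{9}$ ($l = \left(1 \cdot \frac{1}{3}\right)^{2} = \left(\frac{1}{3}\right)^{2} = \frac{1}{9} \approx 0.11111$)
$\left(75 - 31\right) l = \left(75 - 31\right) \frac{1}{9} = 44 \cdot \frac{1}{9} = \frac{44}{9}$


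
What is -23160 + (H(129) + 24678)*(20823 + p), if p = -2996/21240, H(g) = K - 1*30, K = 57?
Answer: 60699857289/118 ≈ 5.1441e+8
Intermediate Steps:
H(g) = 27 (H(g) = 57 - 1*30 = 57 - 30 = 27)
p = -749/5310 (p = -2996*1/21240 = -749/5310 ≈ -0.14105)
-23160 + (H(129) + 24678)*(20823 + p) = -23160 + (27 + 24678)*(20823 - 749/5310) = -23160 + 24705*(110569381/5310) = -23160 + 60702590169/118 = 60699857289/118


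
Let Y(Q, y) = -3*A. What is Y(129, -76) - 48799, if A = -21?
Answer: -48736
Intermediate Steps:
Y(Q, y) = 63 (Y(Q, y) = -3*(-21) = 63)
Y(129, -76) - 48799 = 63 - 48799 = -48736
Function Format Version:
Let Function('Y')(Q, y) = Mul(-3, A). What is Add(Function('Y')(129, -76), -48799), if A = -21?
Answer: -48736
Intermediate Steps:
Function('Y')(Q, y) = 63 (Function('Y')(Q, y) = Mul(-3, -21) = 63)
Add(Function('Y')(129, -76), -48799) = Add(63, -48799) = -48736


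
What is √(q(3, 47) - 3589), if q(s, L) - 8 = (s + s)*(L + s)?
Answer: I*√3281 ≈ 57.28*I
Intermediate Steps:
q(s, L) = 8 + 2*s*(L + s) (q(s, L) = 8 + (s + s)*(L + s) = 8 + (2*s)*(L + s) = 8 + 2*s*(L + s))
√(q(3, 47) - 3589) = √((8 + 2*3² + 2*47*3) - 3589) = √((8 + 2*9 + 282) - 3589) = √((8 + 18 + 282) - 3589) = √(308 - 3589) = √(-3281) = I*√3281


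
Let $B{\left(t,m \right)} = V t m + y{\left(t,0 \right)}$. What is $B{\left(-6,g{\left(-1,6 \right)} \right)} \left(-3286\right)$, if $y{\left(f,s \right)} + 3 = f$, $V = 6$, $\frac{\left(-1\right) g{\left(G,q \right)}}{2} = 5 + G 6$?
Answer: $266166$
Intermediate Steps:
$g{\left(G,q \right)} = -10 - 12 G$ ($g{\left(G,q \right)} = - 2 \left(5 + G 6\right) = - 2 \left(5 + 6 G\right) = -10 - 12 G$)
$y{\left(f,s \right)} = -3 + f$
$B{\left(t,m \right)} = -3 + t + 6 m t$ ($B{\left(t,m \right)} = 6 t m + \left(-3 + t\right) = 6 m t + \left(-3 + t\right) = -3 + t + 6 m t$)
$B{\left(-6,g{\left(-1,6 \right)} \right)} \left(-3286\right) = \left(-3 - 6 + 6 \left(-10 - -12\right) \left(-6\right)\right) \left(-3286\right) = \left(-3 - 6 + 6 \left(-10 + 12\right) \left(-6\right)\right) \left(-3286\right) = \left(-3 - 6 + 6 \cdot 2 \left(-6\right)\right) \left(-3286\right) = \left(-3 - 6 - 72\right) \left(-3286\right) = \left(-81\right) \left(-3286\right) = 266166$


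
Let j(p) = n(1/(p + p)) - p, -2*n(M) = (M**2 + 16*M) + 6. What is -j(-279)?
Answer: -171881855/622728 ≈ -276.01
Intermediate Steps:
n(M) = -3 - 8*M - M**2/2 (n(M) = -((M**2 + 16*M) + 6)/2 = -(6 + M**2 + 16*M)/2 = -3 - 8*M - M**2/2)
j(p) = -3 - p - 4/p - 1/(8*p**2) (j(p) = (-3 - 8/(p + p) - 1/(2*(p + p)**2)) - p = (-3 - 8*1/(2*p) - 1/(4*p**2)/2) - p = (-3 - 4/p - 1/(4*p**2)/2) - p = (-3 - 4/p - 1/(8*p**2)) - p = -3 - p - 4/p - 1/(8*p**2))
-j(-279) = -(-3 - 1*(-279) - 4/(-279) - 1/8/(-279)**2) = -(-3 + 279 - 4*(-1/279) - 1/8*1/77841) = -(-3 + 279 + 4/279 - 1/622728) = -1*171881855/622728 = -171881855/622728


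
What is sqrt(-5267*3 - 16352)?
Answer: I*sqrt(32153) ≈ 179.31*I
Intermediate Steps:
sqrt(-5267*3 - 16352) = sqrt(-15801 - 16352) = sqrt(-32153) = I*sqrt(32153)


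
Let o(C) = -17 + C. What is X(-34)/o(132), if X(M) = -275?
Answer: -55/23 ≈ -2.3913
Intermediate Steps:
X(-34)/o(132) = -275/(-17 + 132) = -275/115 = -275*1/115 = -55/23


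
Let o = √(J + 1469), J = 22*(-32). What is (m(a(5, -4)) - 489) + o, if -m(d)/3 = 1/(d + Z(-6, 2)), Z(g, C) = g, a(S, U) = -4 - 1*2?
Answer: -1955/4 + 3*√85 ≈ -461.09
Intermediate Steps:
a(S, U) = -6 (a(S, U) = -4 - 2 = -6)
J = -704
o = 3*√85 (o = √(-704 + 1469) = √765 = 3*√85 ≈ 27.659)
m(d) = -3/(-6 + d) (m(d) = -3/(d - 6) = -3/(-6 + d))
(m(a(5, -4)) - 489) + o = (-3/(-6 - 6) - 489) + 3*√85 = (-3/(-12) - 489) + 3*√85 = (-3*(-1/12) - 489) + 3*√85 = (¼ - 489) + 3*√85 = -1955/4 + 3*√85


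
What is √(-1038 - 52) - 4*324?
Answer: -1296 + I*√1090 ≈ -1296.0 + 33.015*I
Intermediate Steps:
√(-1038 - 52) - 4*324 = √(-1090) - 1296 = I*√1090 - 1296 = -1296 + I*√1090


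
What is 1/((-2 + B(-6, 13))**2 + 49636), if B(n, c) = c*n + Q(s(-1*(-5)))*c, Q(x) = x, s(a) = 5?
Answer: 1/49861 ≈ 2.0056e-5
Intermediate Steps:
B(n, c) = 5*c + c*n (B(n, c) = c*n + 5*c = 5*c + c*n)
1/((-2 + B(-6, 13))**2 + 49636) = 1/((-2 + 13*(5 - 6))**2 + 49636) = 1/((-2 + 13*(-1))**2 + 49636) = 1/((-2 - 13)**2 + 49636) = 1/((-15)**2 + 49636) = 1/(225 + 49636) = 1/49861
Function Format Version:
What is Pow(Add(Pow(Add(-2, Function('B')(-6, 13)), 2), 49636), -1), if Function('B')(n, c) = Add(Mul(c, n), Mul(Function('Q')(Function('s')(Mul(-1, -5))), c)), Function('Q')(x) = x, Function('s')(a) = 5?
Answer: Rational(1, 49861) ≈ 2.0056e-5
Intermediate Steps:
Function('B')(n, c) = Add(Mul(5, c), Mul(c, n)) (Function('B')(n, c) = Add(Mul(c, n), Mul(5, c)) = Add(Mul(5, c), Mul(c, n)))
Pow(Add(Pow(Add(-2, Function('B')(-6, 13)), 2), 49636), -1) = Pow(Add(Pow(Add(-2, Mul(13, Add(5, -6))), 2), 49636), -1) = Pow(Add(Pow(Add(-2, Mul(13, -1)), 2), 49636), -1) = Pow(Add(Pow(Add(-2, -13), 2), 49636), -1) = Pow(Add(Pow(-15, 2), 49636), -1) = Pow(Add(225, 49636), -1) = Pow(49861, -1) = Rational(1, 49861)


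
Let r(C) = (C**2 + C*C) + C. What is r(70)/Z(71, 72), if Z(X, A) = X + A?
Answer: 9870/143 ≈ 69.021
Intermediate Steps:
r(C) = C + 2*C**2 (r(C) = (C**2 + C**2) + C = 2*C**2 + C = C + 2*C**2)
Z(X, A) = A + X
r(70)/Z(71, 72) = (70*(1 + 2*70))/(72 + 71) = (70*(1 + 140))/143 = (70*141)*(1/143) = 9870*(1/143) = 9870/143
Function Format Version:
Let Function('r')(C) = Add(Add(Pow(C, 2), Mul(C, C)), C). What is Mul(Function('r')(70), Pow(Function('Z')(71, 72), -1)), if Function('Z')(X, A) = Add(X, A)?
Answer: Rational(9870, 143) ≈ 69.021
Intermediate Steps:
Function('r')(C) = Add(C, Mul(2, Pow(C, 2))) (Function('r')(C) = Add(Add(Pow(C, 2), Pow(C, 2)), C) = Add(Mul(2, Pow(C, 2)), C) = Add(C, Mul(2, Pow(C, 2))))
Function('Z')(X, A) = Add(A, X)
Mul(Function('r')(70), Pow(Function('Z')(71, 72), -1)) = Mul(Mul(70, Add(1, Mul(2, 70))), Pow(Add(72, 71), -1)) = Mul(Mul(70, Add(1, 140)), Pow(143, -1)) = Mul(Mul(70, 141), Rational(1, 143)) = Mul(9870, Rational(1, 143)) = Rational(9870, 143)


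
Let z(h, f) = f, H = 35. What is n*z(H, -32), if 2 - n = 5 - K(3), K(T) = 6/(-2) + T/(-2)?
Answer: 240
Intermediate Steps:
K(T) = -3 - T/2 (K(T) = 6*(-½) + T*(-½) = -3 - T/2)
n = -15/2 (n = 2 - (5 - (-3 - ½*3)) = 2 - (5 - (-3 - 3/2)) = 2 - (5 - 1*(-9/2)) = 2 - (5 + 9/2) = 2 - 1*19/2 = 2 - 19/2 = -15/2 ≈ -7.5000)
n*z(H, -32) = -15/2*(-32) = 240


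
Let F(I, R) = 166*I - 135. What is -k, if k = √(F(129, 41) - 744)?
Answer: -37*√15 ≈ -143.30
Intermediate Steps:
F(I, R) = -135 + 166*I
k = 37*√15 (k = √((-135 + 166*129) - 744) = √((-135 + 21414) - 744) = √(21279 - 744) = √20535 = 37*√15 ≈ 143.30)
-k = -37*√15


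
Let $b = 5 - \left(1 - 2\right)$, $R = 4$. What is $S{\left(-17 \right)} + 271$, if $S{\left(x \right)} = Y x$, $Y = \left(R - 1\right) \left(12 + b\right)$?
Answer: $-647$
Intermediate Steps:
$b = 6$ ($b = 5 - -1 = 5 + 1 = 6$)
$Y = 54$ ($Y = \left(4 - 1\right) \left(12 + 6\right) = 3 \cdot 18 = 54$)
$S{\left(x \right)} = 54 x$
$S{\left(-17 \right)} + 271 = 54 \left(-17\right) + 271 = -918 + 271 = -647$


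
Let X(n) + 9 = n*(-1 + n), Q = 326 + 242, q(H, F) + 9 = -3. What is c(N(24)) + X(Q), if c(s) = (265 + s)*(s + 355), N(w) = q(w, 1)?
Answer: 408826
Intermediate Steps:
q(H, F) = -12 (q(H, F) = -9 - 3 = -12)
Q = 568
N(w) = -12
X(n) = -9 + n*(-1 + n)
c(s) = (265 + s)*(355 + s)
c(N(24)) + X(Q) = (94075 + (-12)² + 620*(-12)) + (-9 + 568² - 1*568) = (94075 + 144 - 7440) + (-9 + 322624 - 568) = 86779 + 322047 = 408826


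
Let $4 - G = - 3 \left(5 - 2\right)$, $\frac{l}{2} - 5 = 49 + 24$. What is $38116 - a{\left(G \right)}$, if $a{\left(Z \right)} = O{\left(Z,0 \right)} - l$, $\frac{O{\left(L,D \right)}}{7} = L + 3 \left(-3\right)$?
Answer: $38244$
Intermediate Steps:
$l = 156$ ($l = 10 + 2 \left(49 + 24\right) = 10 + 2 \cdot 73 = 10 + 146 = 156$)
$G = 13$ ($G = 4 - - 3 \left(5 - 2\right) = 4 - \left(-3\right) 3 = 4 - -9 = 4 + 9 = 13$)
$O{\left(L,D \right)} = -63 + 7 L$ ($O{\left(L,D \right)} = 7 \left(L + 3 \left(-3\right)\right) = 7 \left(L - 9\right) = 7 \left(-9 + L\right) = -63 + 7 L$)
$a{\left(Z \right)} = -219 + 7 Z$ ($a{\left(Z \right)} = \left(-63 + 7 Z\right) - 156 = -219 + 7 Z$)
$38116 - a{\left(G \right)} = 38116 - \left(-219 + 7 \cdot 13\right) = 38116 - \left(-219 + 91\right) = 38116 - -128 = 38116 + 128 = 38244$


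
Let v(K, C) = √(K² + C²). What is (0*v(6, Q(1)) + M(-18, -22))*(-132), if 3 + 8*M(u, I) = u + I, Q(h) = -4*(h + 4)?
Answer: 1419/2 ≈ 709.50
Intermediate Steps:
Q(h) = -16 - 4*h (Q(h) = -4*(4 + h) = -16 - 4*h)
M(u, I) = -3/8 + I/8 + u/8 (M(u, I) = -3/8 + (u + I)/8 = -3/8 + (I + u)/8 = -3/8 + (I/8 + u/8) = -3/8 + I/8 + u/8)
v(K, C) = √(C² + K²)
(0*v(6, Q(1)) + M(-18, -22))*(-132) = (0*√((-16 - 4*1)² + 6²) + (-3/8 + (⅛)*(-22) + (⅛)*(-18)))*(-132) = (0*√((-16 - 4)² + 36) + (-3/8 - 11/4 - 9/4))*(-132) = (0*√((-20)² + 36) - 43/8)*(-132) = (0*√(400 + 36) - 43/8)*(-132) = (0*√436 - 43/8)*(-132) = (0*(2*√109) - 43/8)*(-132) = (0 - 43/8)*(-132) = -43/8*(-132) = 1419/2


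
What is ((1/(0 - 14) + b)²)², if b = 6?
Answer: 47458321/38416 ≈ 1235.4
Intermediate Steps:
((1/(0 - 14) + b)²)² = ((1/(0 - 14) + 6)²)² = ((1/(-14) + 6)²)² = ((-1/14 + 6)²)² = ((83/14)²)² = (6889/196)² = 47458321/38416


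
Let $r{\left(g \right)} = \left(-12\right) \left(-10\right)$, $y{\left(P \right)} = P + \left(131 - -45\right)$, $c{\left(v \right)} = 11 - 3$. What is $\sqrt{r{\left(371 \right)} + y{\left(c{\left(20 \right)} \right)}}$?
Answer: $4 \sqrt{19} \approx 17.436$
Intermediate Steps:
$c{\left(v \right)} = 8$ ($c{\left(v \right)} = 11 - 3 = 8$)
$y{\left(P \right)} = 176 + P$ ($y{\left(P \right)} = P + \left(131 + 45\right) = P + 176 = 176 + P$)
$r{\left(g \right)} = 120$
$\sqrt{r{\left(371 \right)} + y{\left(c{\left(20 \right)} \right)}} = \sqrt{120 + \left(176 + 8\right)} = \sqrt{120 + 184} = \sqrt{304} = 4 \sqrt{19}$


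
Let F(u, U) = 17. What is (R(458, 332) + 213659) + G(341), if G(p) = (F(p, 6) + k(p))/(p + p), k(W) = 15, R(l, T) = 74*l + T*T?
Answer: 122001291/341 ≈ 3.5778e+5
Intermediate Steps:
R(l, T) = T² + 74*l (R(l, T) = 74*l + T² = T² + 74*l)
G(p) = 16/p (G(p) = (17 + 15)/(p + p) = 32/((2*p)) = 32*(1/(2*p)) = 16/p)
(R(458, 332) + 213659) + G(341) = ((332² + 74*458) + 213659) + 16/341 = ((110224 + 33892) + 213659) + 16*(1/341) = (144116 + 213659) + 16/341 = 357775 + 16/341 = 122001291/341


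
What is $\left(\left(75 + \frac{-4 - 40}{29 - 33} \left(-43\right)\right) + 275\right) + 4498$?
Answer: $4375$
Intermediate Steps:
$\left(\left(75 + \frac{-4 - 40}{29 - 33} \left(-43\right)\right) + 275\right) + 4498 = \left(\left(75 + - \frac{44}{-4} \left(-43\right)\right) + 275\right) + 4498 = \left(\left(75 + \left(-44\right) \left(- \frac{1}{4}\right) \left(-43\right)\right) + 275\right) + 4498 = \left(\left(75 + 11 \left(-43\right)\right) + 275\right) + 4498 = \left(\left(75 - 473\right) + 275\right) + 4498 = \left(-398 + 275\right) + 4498 = -123 + 4498 = 4375$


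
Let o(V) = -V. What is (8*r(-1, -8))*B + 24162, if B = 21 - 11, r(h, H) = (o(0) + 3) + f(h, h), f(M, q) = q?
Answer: 24322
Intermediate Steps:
r(h, H) = 3 + h (r(h, H) = (-1*0 + 3) + h = (0 + 3) + h = 3 + h)
B = 10
(8*r(-1, -8))*B + 24162 = (8*(3 - 1))*10 + 24162 = (8*2)*10 + 24162 = 16*10 + 24162 = 160 + 24162 = 24322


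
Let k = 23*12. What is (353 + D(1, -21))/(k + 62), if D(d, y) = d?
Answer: 177/169 ≈ 1.0473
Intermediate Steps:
k = 276
(353 + D(1, -21))/(k + 62) = (353 + 1)/(276 + 62) = 354/338 = 354*(1/338) = 177/169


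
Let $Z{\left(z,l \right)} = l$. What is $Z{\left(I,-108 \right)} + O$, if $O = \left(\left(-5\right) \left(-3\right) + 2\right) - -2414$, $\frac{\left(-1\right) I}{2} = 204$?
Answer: $2323$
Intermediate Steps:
$I = -408$ ($I = \left(-2\right) 204 = -408$)
$O = 2431$ ($O = \left(15 + 2\right) + 2414 = 17 + 2414 = 2431$)
$Z{\left(I,-108 \right)} + O = -108 + 2431 = 2323$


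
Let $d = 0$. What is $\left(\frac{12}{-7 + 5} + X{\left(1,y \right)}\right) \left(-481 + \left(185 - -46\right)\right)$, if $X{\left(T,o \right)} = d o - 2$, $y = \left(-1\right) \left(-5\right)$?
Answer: $2000$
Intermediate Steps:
$y = 5$
$X{\left(T,o \right)} = -2$ ($X{\left(T,o \right)} = 0 o - 2 = 0 - 2 = -2$)
$\left(\frac{12}{-7 + 5} + X{\left(1,y \right)}\right) \left(-481 + \left(185 - -46\right)\right) = \left(\frac{12}{-7 + 5} - 2\right) \left(-481 + \left(185 - -46\right)\right) = \left(\frac{12}{-2} - 2\right) \left(-481 + \left(185 + 46\right)\right) = \left(12 \left(- \frac{1}{2}\right) - 2\right) \left(-481 + 231\right) = \left(-6 - 2\right) \left(-250\right) = \left(-8\right) \left(-250\right) = 2000$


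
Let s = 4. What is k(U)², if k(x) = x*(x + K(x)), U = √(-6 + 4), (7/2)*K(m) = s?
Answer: 68/49 - 32*I*√2/7 ≈ 1.3878 - 6.465*I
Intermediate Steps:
K(m) = 8/7 (K(m) = (2/7)*4 = 8/7)
U = I*√2 (U = √(-2) = I*√2 ≈ 1.4142*I)
k(x) = x*(8/7 + x) (k(x) = x*(x + 8/7) = x*(8/7 + x))
k(U)² = ((I*√2)*(8 + 7*(I*√2))/7)² = ((I*√2)*(8 + 7*I*√2)/7)² = (I*√2*(8 + 7*I*√2)/7)² = -2*(8 + 7*I*√2)²/49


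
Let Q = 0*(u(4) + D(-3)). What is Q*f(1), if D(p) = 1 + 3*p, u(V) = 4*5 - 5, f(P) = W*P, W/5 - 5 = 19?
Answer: 0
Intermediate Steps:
W = 120 (W = 25 + 5*19 = 25 + 95 = 120)
f(P) = 120*P
u(V) = 15 (u(V) = 20 - 5 = 15)
Q = 0 (Q = 0*(15 + (1 + 3*(-3))) = 0*(15 + (1 - 9)) = 0*(15 - 8) = 0*7 = 0)
Q*f(1) = 0*(120*1) = 0*120 = 0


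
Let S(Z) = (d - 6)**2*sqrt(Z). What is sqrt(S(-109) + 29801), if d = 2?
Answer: sqrt(29801 + 16*I*sqrt(109)) ≈ 172.63 + 0.4838*I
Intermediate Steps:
S(Z) = 16*sqrt(Z) (S(Z) = (2 - 6)**2*sqrt(Z) = (-4)**2*sqrt(Z) = 16*sqrt(Z))
sqrt(S(-109) + 29801) = sqrt(16*sqrt(-109) + 29801) = sqrt(16*(I*sqrt(109)) + 29801) = sqrt(16*I*sqrt(109) + 29801) = sqrt(29801 + 16*I*sqrt(109))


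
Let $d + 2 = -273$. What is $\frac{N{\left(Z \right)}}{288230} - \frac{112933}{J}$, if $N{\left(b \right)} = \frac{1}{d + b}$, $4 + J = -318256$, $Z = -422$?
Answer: $\frac{2268782265897}{6393725962060} \approx 0.35485$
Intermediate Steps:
$d = -275$ ($d = -2 - 273 = -275$)
$J = -318260$ ($J = -4 - 318256 = -318260$)
$N{\left(b \right)} = \frac{1}{-275 + b}$
$\frac{N{\left(Z \right)}}{288230} - \frac{112933}{J} = \frac{1}{\left(-275 - 422\right) 288230} - \frac{112933}{-318260} = \frac{1}{-697} \cdot \frac{1}{288230} - - \frac{112933}{318260} = \left(- \frac{1}{697}\right) \frac{1}{288230} + \frac{112933}{318260} = - \frac{1}{200896310} + \frac{112933}{318260} = \frac{2268782265897}{6393725962060}$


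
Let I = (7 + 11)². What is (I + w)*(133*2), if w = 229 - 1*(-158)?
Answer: 189126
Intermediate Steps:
w = 387 (w = 229 + 158 = 387)
I = 324 (I = 18² = 324)
(I + w)*(133*2) = (324 + 387)*(133*2) = 711*266 = 189126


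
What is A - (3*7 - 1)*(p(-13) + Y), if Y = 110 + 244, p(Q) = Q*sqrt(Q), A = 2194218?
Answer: 2187138 + 260*I*sqrt(13) ≈ 2.1871e+6 + 937.44*I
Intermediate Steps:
p(Q) = Q**(3/2)
Y = 354
A - (3*7 - 1)*(p(-13) + Y) = 2194218 - (3*7 - 1)*((-13)**(3/2) + 354) = 2194218 - (21 - 1)*(-13*I*sqrt(13) + 354) = 2194218 - 20*(354 - 13*I*sqrt(13)) = 2194218 - (7080 - 260*I*sqrt(13)) = 2194218 + (-7080 + 260*I*sqrt(13)) = 2187138 + 260*I*sqrt(13)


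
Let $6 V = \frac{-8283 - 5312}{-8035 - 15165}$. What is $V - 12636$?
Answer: $- \frac{351783521}{27840} \approx -12636.0$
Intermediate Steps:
$V = \frac{2719}{27840}$ ($V = \frac{\left(-8283 - 5312\right) \frac{1}{-8035 - 15165}}{6} = \frac{\left(-13595\right) \frac{1}{-23200}}{6} = \frac{\left(-13595\right) \left(- \frac{1}{23200}\right)}{6} = \frac{1}{6} \cdot \frac{2719}{4640} = \frac{2719}{27840} \approx 0.097665$)
$V - 12636 = \frac{2719}{27840} - 12636 = - \frac{351783521}{27840}$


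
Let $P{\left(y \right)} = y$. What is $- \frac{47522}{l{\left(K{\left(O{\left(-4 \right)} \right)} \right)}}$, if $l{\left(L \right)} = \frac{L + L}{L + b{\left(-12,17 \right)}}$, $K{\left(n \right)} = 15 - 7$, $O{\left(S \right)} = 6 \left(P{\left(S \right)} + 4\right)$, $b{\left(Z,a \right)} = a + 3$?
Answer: $- \frac{166327}{2} \approx -83164.0$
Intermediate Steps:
$b{\left(Z,a \right)} = 3 + a$
$O{\left(S \right)} = 24 + 6 S$ ($O{\left(S \right)} = 6 \left(S + 4\right) = 6 \left(4 + S\right) = 24 + 6 S$)
$K{\left(n \right)} = 8$ ($K{\left(n \right)} = 15 - 7 = 8$)
$l{\left(L \right)} = \frac{2 L}{20 + L}$ ($l{\left(L \right)} = \frac{L + L}{L + \left(3 + 17\right)} = \frac{2 L}{L + 20} = \frac{2 L}{20 + L}$)
$- \frac{47522}{l{\left(K{\left(O{\left(-4 \right)} \right)} \right)}} = - \frac{47522}{2 \cdot 8 \frac{1}{20 + 8}} = - \frac{47522}{2 \cdot 8 \cdot \frac{1}{28}} = - \frac{47522}{\frac{4}{7}} = \left(-47522\right) \frac{7}{4} = - \frac{166327}{2}$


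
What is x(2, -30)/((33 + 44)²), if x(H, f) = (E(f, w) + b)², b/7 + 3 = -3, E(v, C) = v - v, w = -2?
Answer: 36/121 ≈ 0.29752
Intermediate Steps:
E(v, C) = 0
b = -42 (b = -21 + 7*(-3) = -21 - 21 = -42)
x(H, f) = 1764 (x(H, f) = (0 - 42)² = (-42)² = 1764)
x(2, -30)/((33 + 44)²) = 1764/((33 + 44)²) = 1764/(77²) = 1764/5929 = 1764*(1/5929) = 36/121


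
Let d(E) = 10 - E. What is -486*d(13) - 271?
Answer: 1187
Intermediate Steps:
-486*d(13) - 271 = -486*(10 - 1*13) - 271 = -486*(10 - 13) - 271 = -486*(-3) - 271 = 1458 - 271 = 1187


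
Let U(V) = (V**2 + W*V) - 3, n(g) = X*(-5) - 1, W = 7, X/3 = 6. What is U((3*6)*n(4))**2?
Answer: 7137312980625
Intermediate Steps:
X = 18 (X = 3*6 = 18)
n(g) = -91 (n(g) = 18*(-5) - 1 = -90 - 1 = -91)
U(V) = -3 + V**2 + 7*V (U(V) = (V**2 + 7*V) - 3 = -3 + V**2 + 7*V)
U((3*6)*n(4))**2 = (-3 + ((3*6)*(-91))**2 + 7*((3*6)*(-91)))**2 = (-3 + (18*(-91))**2 + 7*(18*(-91)))**2 = (-3 + (-1638)**2 + 7*(-1638))**2 = (-3 + 2683044 - 11466)**2 = 2671575**2 = 7137312980625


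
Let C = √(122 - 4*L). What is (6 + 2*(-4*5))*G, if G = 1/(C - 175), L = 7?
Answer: 5950/30531 + 34*√94/30531 ≈ 0.20568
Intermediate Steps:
C = √94 (C = √(122 - 4*7) = √(122 - 28) = √94 ≈ 9.6954)
G = 1/(-175 + √94) (G = 1/(√94 - 175) = 1/(-175 + √94) ≈ -0.0060494)
(6 + 2*(-4*5))*G = (6 + 2*(-4*5))*(-175/30531 - √94/30531) = (6 + 2*(-20))*(-175/30531 - √94/30531) = (6 - 40)*(-175/30531 - √94/30531) = -34*(-175/30531 - √94/30531) = 5950/30531 + 34*√94/30531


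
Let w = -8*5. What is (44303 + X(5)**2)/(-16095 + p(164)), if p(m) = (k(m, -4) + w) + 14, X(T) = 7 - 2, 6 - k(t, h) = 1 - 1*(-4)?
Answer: -5541/2015 ≈ -2.7499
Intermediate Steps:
w = -40
k(t, h) = 1 (k(t, h) = 6 - (1 - 1*(-4)) = 6 - (1 + 4) = 6 - 1*5 = 6 - 5 = 1)
X(T) = 5
p(m) = -25 (p(m) = (1 - 40) + 14 = -39 + 14 = -25)
(44303 + X(5)**2)/(-16095 + p(164)) = (44303 + 5**2)/(-16095 - 25) = (44303 + 25)/(-16120) = 44328*(-1/16120) = -5541/2015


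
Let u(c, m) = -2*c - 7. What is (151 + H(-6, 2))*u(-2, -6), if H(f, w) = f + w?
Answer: -441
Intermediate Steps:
u(c, m) = -7 - 2*c
(151 + H(-6, 2))*u(-2, -6) = (151 + (-6 + 2))*(-7 - 2*(-2)) = (151 - 4)*(-7 + 4) = 147*(-3) = -441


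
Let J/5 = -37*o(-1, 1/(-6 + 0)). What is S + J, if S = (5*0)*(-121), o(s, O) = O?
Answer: 185/6 ≈ 30.833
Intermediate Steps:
J = 185/6 (J = 5*(-37/(-6 + 0)) = 5*(-37/(-6)) = 5*(-37*(-1/6)) = 5*(37/6) = 185/6 ≈ 30.833)
S = 0 (S = 0*(-121) = 0)
S + J = 0 + 185/6 = 185/6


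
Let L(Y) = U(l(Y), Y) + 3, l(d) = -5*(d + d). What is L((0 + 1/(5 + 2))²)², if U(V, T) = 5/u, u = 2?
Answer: 121/4 ≈ 30.250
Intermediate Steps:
l(d) = -10*d
U(V, T) = 5/2
L(Y) = 11/2 (L(Y) = 5/2 + 3 = 11/2)
L((0 + 1/(5 + 2))²)² = (11/2)² = 121/4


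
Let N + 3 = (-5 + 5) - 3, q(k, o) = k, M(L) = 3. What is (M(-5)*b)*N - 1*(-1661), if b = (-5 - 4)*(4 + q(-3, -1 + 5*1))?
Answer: 1823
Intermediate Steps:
N = -6 (N = -3 + ((-5 + 5) - 3) = -3 + (0 - 3) = -3 - 3 = -6)
b = -9 (b = (-5 - 4)*(4 - 3) = -9*1 = -9)
(M(-5)*b)*N - 1*(-1661) = (3*(-9))*(-6) - 1*(-1661) = -27*(-6) + 1661 = 162 + 1661 = 1823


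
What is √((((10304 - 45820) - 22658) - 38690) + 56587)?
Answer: I*√40277 ≈ 200.69*I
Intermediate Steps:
√((((10304 - 45820) - 22658) - 38690) + 56587) = √(((-35516 - 22658) - 38690) + 56587) = √((-58174 - 38690) + 56587) = √(-96864 + 56587) = √(-40277) = I*√40277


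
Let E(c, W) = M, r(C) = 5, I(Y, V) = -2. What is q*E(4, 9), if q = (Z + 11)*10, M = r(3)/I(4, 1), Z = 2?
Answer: -325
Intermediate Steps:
M = -5/2 (M = 5/(-2) = 5*(-½) = -5/2 ≈ -2.5000)
E(c, W) = -5/2
q = 130 (q = (2 + 11)*10 = 13*10 = 130)
q*E(4, 9) = 130*(-5/2) = -325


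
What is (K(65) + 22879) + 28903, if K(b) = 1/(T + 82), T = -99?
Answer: 880293/17 ≈ 51782.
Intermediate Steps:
K(b) = -1/17 (K(b) = 1/(-99 + 82) = 1/(-17) = -1/17)
(K(65) + 22879) + 28903 = (-1/17 + 22879) + 28903 = 388942/17 + 28903 = 880293/17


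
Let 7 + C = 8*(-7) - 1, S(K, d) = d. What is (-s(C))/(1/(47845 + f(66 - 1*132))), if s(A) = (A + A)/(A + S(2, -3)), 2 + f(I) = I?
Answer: -6115456/67 ≈ -91276.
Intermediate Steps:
f(I) = -2 + I
C = -64 (C = -7 + (8*(-7) - 1) = -7 + (-56 - 1) = -7 - 57 = -64)
s(A) = 2*A/(-3 + A) (s(A) = (A + A)/(A - 3) = (2*A)/(-3 + A) = 2*A/(-3 + A))
(-s(C))/(1/(47845 + f(66 - 1*132))) = (-2*(-64)/(-3 - 64))/(1/(47845 + (-2 + (66 - 1*132)))) = (-2*(-64)/(-67))/(1/(47845 + (-2 + (66 - 132)))) = (-2*(-64)*(-1)/67)/(1/(47845 + (-2 - 66))) = (-1*128/67)/(1/(47845 - 68)) = -128/(67*(1/47777)) = -128/(67*1/47777) = -128/67*47777 = -6115456/67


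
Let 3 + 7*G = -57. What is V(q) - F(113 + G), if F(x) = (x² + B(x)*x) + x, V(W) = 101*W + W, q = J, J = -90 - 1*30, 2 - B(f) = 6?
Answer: -1118770/49 ≈ -22832.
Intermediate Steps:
G = -60/7 (G = -3/7 + (⅐)*(-57) = -3/7 - 57/7 = -60/7 ≈ -8.5714)
B(f) = -4 (B(f) = 2 - 1*6 = 2 - 6 = -4)
J = -120 (J = -90 - 30 = -120)
q = -120
V(W) = 102*W
F(x) = x² - 3*x (F(x) = (x² - 4*x) + x = x² - 3*x)
V(q) - F(113 + G) = 102*(-120) - (113 - 60/7)*(-3 + (113 - 60/7)) = -12240 - 731*(-3 + 731/7)/7 = -12240 - 731*710/(7*7) = -12240 - 1*519010/49 = -12240 - 519010/49 = -1118770/49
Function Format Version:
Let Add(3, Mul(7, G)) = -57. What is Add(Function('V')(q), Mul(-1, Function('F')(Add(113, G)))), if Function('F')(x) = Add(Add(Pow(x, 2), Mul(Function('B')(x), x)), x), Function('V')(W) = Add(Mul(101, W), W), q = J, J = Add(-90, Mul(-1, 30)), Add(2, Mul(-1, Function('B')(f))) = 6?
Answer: Rational(-1118770, 49) ≈ -22832.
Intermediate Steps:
G = Rational(-60, 7) (G = Add(Rational(-3, 7), Mul(Rational(1, 7), -57)) = Add(Rational(-3, 7), Rational(-57, 7)) = Rational(-60, 7) ≈ -8.5714)
Function('B')(f) = -4 (Function('B')(f) = Add(2, Mul(-1, 6)) = Add(2, -6) = -4)
J = -120 (J = Add(-90, -30) = -120)
q = -120
Function('V')(W) = Mul(102, W)
Function('F')(x) = Add(Pow(x, 2), Mul(-3, x)) (Function('F')(x) = Add(Add(Pow(x, 2), Mul(-4, x)), x) = Add(Pow(x, 2), Mul(-3, x)))
Add(Function('V')(q), Mul(-1, Function('F')(Add(113, G)))) = Add(Mul(102, -120), Mul(-1, Mul(Add(113, Rational(-60, 7)), Add(-3, Add(113, Rational(-60, 7)))))) = Add(-12240, Mul(-1, Mul(Rational(731, 7), Add(-3, Rational(731, 7))))) = Add(-12240, Mul(-1, Mul(Rational(731, 7), Rational(710, 7)))) = Add(-12240, Mul(-1, Rational(519010, 49))) = Add(-12240, Rational(-519010, 49)) = Rational(-1118770, 49)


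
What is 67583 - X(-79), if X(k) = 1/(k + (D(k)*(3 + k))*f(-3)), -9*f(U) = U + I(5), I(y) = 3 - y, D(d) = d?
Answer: 1980790138/29309 ≈ 67583.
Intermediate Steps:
f(U) = 2/9 - U/9 (f(U) = -(U + (3 - 1*5))/9 = -(U + (3 - 5))/9 = -(U - 2)/9 = -(-2 + U)/9 = 2/9 - U/9)
X(k) = 1/(k + 5*k*(3 + k)/9) (X(k) = 1/(k + (k*(3 + k))*(2/9 - 1/9*(-3))) = 1/(k + (k*(3 + k))*(2/9 + 1/3)) = 1/(k + (k*(3 + k))*(5/9)) = 1/(k + 5*k*(3 + k)/9))
67583 - X(-79) = 67583 - 9/((-79)*(24 + 5*(-79))) = 67583 - 9*(-1)/(79*(24 - 395)) = 67583 - 9*(-1)/(79*(-371)) = 67583 - 9*(-1)*(-1)/(79*371) = 67583 - 1*9/29309 = 67583 - 9/29309 = 1980790138/29309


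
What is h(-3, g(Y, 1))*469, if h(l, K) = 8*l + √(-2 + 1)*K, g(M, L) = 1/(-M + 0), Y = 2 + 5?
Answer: -11256 - 67*I ≈ -11256.0 - 67.0*I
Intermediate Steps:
Y = 7
g(M, L) = -1/M (g(M, L) = 1/(-M) = -1/M)
h(l, K) = 8*l + I*K (h(l, K) = 8*l + √(-1)*K = 8*l + I*K)
h(-3, g(Y, 1))*469 = (8*(-3) + I*(-1/7))*469 = (-24 + I*(-1*⅐))*469 = (-24 + I*(-⅐))*469 = (-24 - I/7)*469 = -11256 - 67*I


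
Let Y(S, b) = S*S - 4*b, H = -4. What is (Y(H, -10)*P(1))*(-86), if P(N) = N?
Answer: -4816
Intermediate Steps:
Y(S, b) = S² - 4*b
(Y(H, -10)*P(1))*(-86) = (((-4)² - 4*(-10))*1)*(-86) = ((16 + 40)*1)*(-86) = (56*1)*(-86) = 56*(-86) = -4816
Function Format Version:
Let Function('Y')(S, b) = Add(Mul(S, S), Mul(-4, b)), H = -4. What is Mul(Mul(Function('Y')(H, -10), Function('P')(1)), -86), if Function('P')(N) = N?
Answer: -4816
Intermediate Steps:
Function('Y')(S, b) = Add(Pow(S, 2), Mul(-4, b))
Mul(Mul(Function('Y')(H, -10), Function('P')(1)), -86) = Mul(Mul(Add(Pow(-4, 2), Mul(-4, -10)), 1), -86) = Mul(Mul(Add(16, 40), 1), -86) = Mul(Mul(56, 1), -86) = Mul(56, -86) = -4816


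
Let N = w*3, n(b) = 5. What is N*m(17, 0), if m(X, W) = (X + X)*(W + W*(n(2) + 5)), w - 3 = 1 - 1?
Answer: 0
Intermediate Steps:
w = 3 (w = 3 + (1 - 1) = 3 + 0 = 3)
m(X, W) = 22*W*X (m(X, W) = (X + X)*(W + W*(5 + 5)) = (2*X)*(W + W*10) = (2*X)*(W + 10*W) = (2*X)*(11*W) = 22*W*X)
N = 9 (N = 3*3 = 9)
N*m(17, 0) = 9*(22*0*17) = 9*0 = 0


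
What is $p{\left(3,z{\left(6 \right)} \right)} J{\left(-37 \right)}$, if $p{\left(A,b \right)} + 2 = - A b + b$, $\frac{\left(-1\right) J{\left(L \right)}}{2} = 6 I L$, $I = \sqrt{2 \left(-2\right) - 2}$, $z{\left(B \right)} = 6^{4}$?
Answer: $- 1151736 i \sqrt{6} \approx - 2.8212 \cdot 10^{6} i$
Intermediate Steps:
$z{\left(B \right)} = 1296$
$I = i \sqrt{6}$ ($I = \sqrt{-4 - 2} = \sqrt{-6} = i \sqrt{6} \approx 2.4495 i$)
$J{\left(L \right)} = - 12 i L \sqrt{6}$ ($J{\left(L \right)} = - 2 \cdot 6 i \sqrt{6} L = - 2 \cdot 6 i L \sqrt{6} = - 12 i L \sqrt{6}$)
$p{\left(A,b \right)} = -2 + b - A b$ ($p{\left(A,b \right)} = -2 + \left(- A b + b\right) = -2 - \left(- b + A b\right) = -2 + b - A b$)
$p{\left(3,z{\left(6 \right)} \right)} J{\left(-37 \right)} = \left(-2 + 1296 - 3 \cdot 1296\right) \left(\left(-12\right) i \left(-37\right) \sqrt{6}\right) = \left(-2 + 1296 - 3888\right) 444 i \sqrt{6} = - 2594 \cdot 444 i \sqrt{6} = - 1151736 i \sqrt{6}$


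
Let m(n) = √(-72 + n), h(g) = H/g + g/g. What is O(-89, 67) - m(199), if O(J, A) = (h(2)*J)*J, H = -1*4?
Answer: -7921 - √127 ≈ -7932.3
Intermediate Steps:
H = -4
h(g) = 1 - 4/g (h(g) = -4/g + g/g = -4/g + 1 = 1 - 4/g)
O(J, A) = -J² (O(J, A) = (((-4 + 2)/2)*J)*J = (((½)*(-2))*J)*J = (-J)*J = -J²)
O(-89, 67) - m(199) = -1*(-89)² - √(-72 + 199) = -1*7921 - √127 = -7921 - √127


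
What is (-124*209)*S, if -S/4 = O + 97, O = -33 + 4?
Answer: 7049152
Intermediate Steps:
O = -29
S = -272 (S = -4*(-29 + 97) = -4*68 = -272)
(-124*209)*S = -124*209*(-272) = -25916*(-272) = 7049152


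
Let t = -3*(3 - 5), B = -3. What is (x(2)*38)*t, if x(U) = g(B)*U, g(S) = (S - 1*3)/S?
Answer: 912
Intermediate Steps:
g(S) = (-3 + S)/S (g(S) = (S - 3)/S = (-3 + S)/S)
x(U) = 2*U (x(U) = ((-3 - 3)/(-3))*U = (-1/3*(-6))*U = 2*U)
t = 6 (t = -3*(-2) = 6)
(x(2)*38)*t = ((2*2)*38)*6 = (4*38)*6 = 152*6 = 912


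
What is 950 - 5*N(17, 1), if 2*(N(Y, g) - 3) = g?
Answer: 1865/2 ≈ 932.50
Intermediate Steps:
N(Y, g) = 3 + g/2
950 - 5*N(17, 1) = 950 - 5*(3 + (½)*1) = 950 - 5*(3 + ½) = 950 - 5*7/2 = 950 - 35/2 = 1865/2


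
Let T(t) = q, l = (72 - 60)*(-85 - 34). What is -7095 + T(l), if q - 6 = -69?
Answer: -7158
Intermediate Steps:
l = -1428 (l = 12*(-119) = -1428)
q = -63 (q = 6 - 69 = -63)
T(t) = -63
-7095 + T(l) = -7095 - 63 = -7158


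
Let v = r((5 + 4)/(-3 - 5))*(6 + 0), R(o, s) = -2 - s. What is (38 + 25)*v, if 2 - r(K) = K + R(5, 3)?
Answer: 12285/4 ≈ 3071.3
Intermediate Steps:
r(K) = 7 - K (r(K) = 2 - (K + (-2 - 1*3)) = 2 - (K + (-2 - 3)) = 2 - (K - 5) = 2 - (-5 + K) = 2 + (5 - K) = 7 - K)
v = 195/4 (v = (7 - (5 + 4)/(-3 - 5))*(6 + 0) = (7 - 9/(-8))*6 = (7 - 9*(-1)/8)*6 = (7 - 1*(-9/8))*6 = (7 + 9/8)*6 = (65/8)*6 = 195/4 ≈ 48.750)
(38 + 25)*v = (38 + 25)*(195/4) = 63*(195/4) = 12285/4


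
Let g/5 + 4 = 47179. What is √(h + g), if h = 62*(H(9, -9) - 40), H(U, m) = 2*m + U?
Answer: √232837 ≈ 482.53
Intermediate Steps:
g = 235875 (g = -20 + 5*47179 = -20 + 235895 = 235875)
H(U, m) = U + 2*m
h = -3038 (h = 62*((9 + 2*(-9)) - 40) = 62*((9 - 18) - 40) = 62*(-9 - 40) = 62*(-49) = -3038)
√(h + g) = √(-3038 + 235875) = √232837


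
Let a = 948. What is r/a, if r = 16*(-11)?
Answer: -44/237 ≈ -0.18565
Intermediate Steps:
r = -176
r/a = -176/948 = -176*1/948 = -44/237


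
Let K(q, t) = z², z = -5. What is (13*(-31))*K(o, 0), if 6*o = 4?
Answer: -10075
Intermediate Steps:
o = ⅔ (o = (⅙)*4 = ⅔ ≈ 0.66667)
K(q, t) = 25 (K(q, t) = (-5)² = 25)
(13*(-31))*K(o, 0) = (13*(-31))*25 = -403*25 = -10075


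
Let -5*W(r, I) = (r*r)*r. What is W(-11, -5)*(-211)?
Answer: -280841/5 ≈ -56168.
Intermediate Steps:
W(r, I) = -r³/5 (W(r, I) = -r*r*r/5 = -r²*r/5 = -r³/5)
W(-11, -5)*(-211) = -⅕*(-11)³*(-211) = -⅕*(-1331)*(-211) = (1331/5)*(-211) = -280841/5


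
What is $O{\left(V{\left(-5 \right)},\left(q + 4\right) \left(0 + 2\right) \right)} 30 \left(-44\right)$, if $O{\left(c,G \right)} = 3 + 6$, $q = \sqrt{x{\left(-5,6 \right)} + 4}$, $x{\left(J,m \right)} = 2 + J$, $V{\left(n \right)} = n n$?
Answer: $-11880$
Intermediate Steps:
$V{\left(n \right)} = n^{2}$
$q = 1$ ($q = \sqrt{\left(2 - 5\right) + 4} = \sqrt{-3 + 4} = \sqrt{1} = 1$)
$O{\left(c,G \right)} = 9$
$O{\left(V{\left(-5 \right)},\left(q + 4\right) \left(0 + 2\right) \right)} 30 \left(-44\right) = 9 \cdot 30 \left(-44\right) = 270 \left(-44\right) = -11880$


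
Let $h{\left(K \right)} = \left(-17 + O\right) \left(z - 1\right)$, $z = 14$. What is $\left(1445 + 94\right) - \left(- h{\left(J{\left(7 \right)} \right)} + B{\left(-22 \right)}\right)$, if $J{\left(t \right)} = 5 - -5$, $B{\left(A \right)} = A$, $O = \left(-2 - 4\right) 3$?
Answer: $1106$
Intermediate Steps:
$O = -18$ ($O = \left(-6\right) 3 = -18$)
$J{\left(t \right)} = 10$ ($J{\left(t \right)} = 5 + 5 = 10$)
$h{\left(K \right)} = -455$ ($h{\left(K \right)} = \left(-17 - 18\right) \left(14 - 1\right) = \left(-35\right) 13 = -455$)
$\left(1445 + 94\right) - \left(- h{\left(J{\left(7 \right)} \right)} + B{\left(-22 \right)}\right) = \left(1445 + 94\right) - 433 = 1539 + \left(-455 + 22\right) = 1539 - 433 = 1106$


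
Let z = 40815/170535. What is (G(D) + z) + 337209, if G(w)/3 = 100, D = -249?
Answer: 3837142542/11369 ≈ 3.3751e+5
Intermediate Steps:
z = 2721/11369 (z = 40815*(1/170535) = 2721/11369 ≈ 0.23934)
G(w) = 300 (G(w) = 3*100 = 300)
(G(D) + z) + 337209 = (300 + 2721/11369) + 337209 = 3413421/11369 + 337209 = 3837142542/11369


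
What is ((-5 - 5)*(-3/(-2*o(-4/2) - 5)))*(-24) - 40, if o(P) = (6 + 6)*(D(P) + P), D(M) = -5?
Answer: -7240/163 ≈ -44.417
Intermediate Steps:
o(P) = -60 + 12*P (o(P) = (6 + 6)*(-5 + P) = 12*(-5 + P) = -60 + 12*P)
((-5 - 5)*(-3/(-2*o(-4/2) - 5)))*(-24) - 40 = ((-5 - 5)*(-3/(-2*(-60 + 12*(-4/2)) - 5)))*(-24) - 40 = -(-30)/(-2*(-60 + 12*(-4*½)) - 5)*(-24) - 40 = -(-30)/(-2*(-60 + 12*(-2)) - 5)*(-24) - 40 = -(-30)/(-2*(-60 - 24) - 5)*(-24) - 40 = -(-30)/(-2*(-84) - 5)*(-24) - 40 = -(-30)/(168 - 5)*(-24) - 40 = -(-30)/163*(-24) - 40 = -10*(-3/163)*(-24) - 40 = (30/163)*(-24) - 40 = -720/163 - 40 = -7240/163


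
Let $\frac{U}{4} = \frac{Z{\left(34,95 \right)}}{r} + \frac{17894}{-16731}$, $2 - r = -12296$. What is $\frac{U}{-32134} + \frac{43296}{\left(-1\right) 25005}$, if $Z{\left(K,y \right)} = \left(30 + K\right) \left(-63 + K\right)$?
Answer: $- \frac{166806727758692}{96345348641685} \approx -1.7313$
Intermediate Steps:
$Z{\left(K,y \right)} = \left(-63 + K\right) \left(30 + K\right)$
$r = 12298$ ($r = 2 - -12296 = 2 + 12296 = 12298$)
$U = - \frac{3512072}{719433}$ ($U = 4 \left(\frac{-1890 + 34^{2} - 1122}{12298} + \frac{17894}{-16731}\right) = 4 \left(\left(-1890 + 1156 - 1122\right) \frac{1}{12298} + 17894 \left(- \frac{1}{16731}\right)\right) = 4 \left(\left(-1856\right) \frac{1}{12298} - \frac{17894}{16731}\right) = 4 \left(- \frac{928}{6149} - \frac{17894}{16731}\right) = 4 \left(- \frac{878018}{719433}\right) = - \frac{3512072}{719433} \approx -4.8817$)
$\frac{U}{-32134} + \frac{43296}{\left(-1\right) 25005} = - \frac{3512072}{719433 \left(-32134\right)} + \frac{43296}{\left(-1\right) 25005} = \left(- \frac{3512072}{719433}\right) \left(- \frac{1}{32134}\right) + \frac{43296}{-25005} = \frac{1756036}{11559130011} + 43296 \left(- \frac{1}{25005}\right) = \frac{1756036}{11559130011} - \frac{14432}{8335} = - \frac{166806727758692}{96345348641685}$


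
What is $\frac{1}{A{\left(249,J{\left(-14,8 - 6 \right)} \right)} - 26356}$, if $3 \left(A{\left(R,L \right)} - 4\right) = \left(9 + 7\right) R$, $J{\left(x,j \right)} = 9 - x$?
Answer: $- \frac{1}{25024} \approx -3.9962 \cdot 10^{-5}$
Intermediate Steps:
$A{\left(R,L \right)} = 4 + \frac{16 R}{3}$ ($A{\left(R,L \right)} = 4 + \frac{\left(9 + 7\right) R}{3} = 4 + \frac{16 R}{3}$)
$\frac{1}{A{\left(249,J{\left(-14,8 - 6 \right)} \right)} - 26356} = \frac{1}{\left(4 + \frac{16}{3} \cdot 249\right) - 26356} = \frac{1}{\left(4 + 1328\right) - 26356} = \frac{1}{1332 - 26356} = \frac{1}{-25024} = - \frac{1}{25024}$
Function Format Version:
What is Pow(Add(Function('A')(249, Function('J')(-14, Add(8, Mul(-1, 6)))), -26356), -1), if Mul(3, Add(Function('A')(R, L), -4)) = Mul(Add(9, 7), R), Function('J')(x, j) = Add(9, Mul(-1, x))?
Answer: Rational(-1, 25024) ≈ -3.9962e-5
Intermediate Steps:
Function('A')(R, L) = Add(4, Mul(Rational(16, 3), R)) (Function('A')(R, L) = Add(4, Mul(Rational(1, 3), Mul(Add(9, 7), R))) = Add(4, Mul(Rational(1, 3), Mul(16, R))) = Add(4, Mul(Rational(16, 3), R)))
Pow(Add(Function('A')(249, Function('J')(-14, Add(8, Mul(-1, 6)))), -26356), -1) = Pow(Add(Add(4, Mul(Rational(16, 3), 249)), -26356), -1) = Pow(Add(Add(4, 1328), -26356), -1) = Pow(Add(1332, -26356), -1) = Pow(-25024, -1) = Rational(-1, 25024)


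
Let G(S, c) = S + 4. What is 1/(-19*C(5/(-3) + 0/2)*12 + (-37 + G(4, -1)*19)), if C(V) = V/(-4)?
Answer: 1/20 ≈ 0.050000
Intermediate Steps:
C(V) = -V/4 (C(V) = V*(-¼) = -V/4)
G(S, c) = 4 + S
1/(-19*C(5/(-3) + 0/2)*12 + (-37 + G(4, -1)*19)) = 1/(-(-19)*(5/(-3) + 0/2)/4*12 + (-37 + (4 + 4)*19)) = 1/(-(-19)*(5*(-⅓) + 0*(½))/4*12 + (-37 + 8*19)) = 1/(-(-19)*(-5/3 + 0)/4*12 + (-37 + 152)) = 1/(-(-19)*(-5)/(4*3)*12 + 115) = 1/(-19*5/12*12 + 115) = 1/(-95/12*12 + 115) = 1/(-95 + 115) = 1/20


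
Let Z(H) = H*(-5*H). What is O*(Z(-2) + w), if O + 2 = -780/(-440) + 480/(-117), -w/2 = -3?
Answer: 26005/429 ≈ 60.618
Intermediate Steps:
w = 6 (w = -2*(-3) = 6)
Z(H) = -5*H²
O = -3715/858 (O = -2 + (-780/(-440) + 480/(-117)) = -2 + (-780*(-1/440) + 480*(-1/117)) = -2 + (39/22 - 160/39) = -2 - 1999/858 = -3715/858 ≈ -4.3298)
O*(Z(-2) + w) = -3715*(-5*(-2)² + 6)/858 = -3715*(-5*4 + 6)/858 = -3715*(-20 + 6)/858 = -3715/858*(-14) = 26005/429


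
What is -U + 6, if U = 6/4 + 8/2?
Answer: 1/2 ≈ 0.50000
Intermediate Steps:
U = 11/2 (U = 6*(1/4) + 8*(1/2) = 3/2 + 4 = 11/2 ≈ 5.5000)
-U + 6 = -1*11/2 + 6 = -11/2 + 6 = 1/2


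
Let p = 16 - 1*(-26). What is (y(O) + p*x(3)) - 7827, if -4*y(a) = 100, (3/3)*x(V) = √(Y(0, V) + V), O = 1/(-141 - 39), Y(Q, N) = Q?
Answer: -7852 + 42*√3 ≈ -7779.3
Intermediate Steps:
O = -1/180 (O = 1/(-180) = -1/180 ≈ -0.0055556)
x(V) = √V (x(V) = √(0 + V) = √V)
p = 42 (p = 16 + 26 = 42)
y(a) = -25 (y(a) = -¼*100 = -25)
(y(O) + p*x(3)) - 7827 = (-25 + 42*√3) - 7827 = -7852 + 42*√3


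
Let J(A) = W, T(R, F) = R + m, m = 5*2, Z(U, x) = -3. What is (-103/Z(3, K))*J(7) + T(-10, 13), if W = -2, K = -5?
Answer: -206/3 ≈ -68.667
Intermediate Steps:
m = 10
T(R, F) = 10 + R (T(R, F) = R + 10 = 10 + R)
J(A) = -2
(-103/Z(3, K))*J(7) + T(-10, 13) = -103/(-3)*(-2) + (10 - 10) = -103*(-⅓)*(-2) + 0 = (103/3)*(-2) + 0 = -206/3 + 0 = -206/3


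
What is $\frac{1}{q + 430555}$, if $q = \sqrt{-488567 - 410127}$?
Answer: $\frac{430555}{185378506719} - \frac{i \sqrt{898694}}{185378506719} \approx 2.3226 \cdot 10^{-6} - 5.1138 \cdot 10^{-9} i$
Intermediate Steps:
$q = i \sqrt{898694}$ ($q = \sqrt{-898694} = i \sqrt{898694} \approx 948.0 i$)
$\frac{1}{q + 430555} = \frac{1}{i \sqrt{898694} + 430555} = \frac{1}{430555 + i \sqrt{898694}}$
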